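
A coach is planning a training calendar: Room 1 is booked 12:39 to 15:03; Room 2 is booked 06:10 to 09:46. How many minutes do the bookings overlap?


Interval A: [759, 903] minutes from midnight
Interval B: [370, 586] minutes from midnight
Overlap start = max(759, 370) = 759
Overlap end = min(903, 586) = 586
End <= start, so the intervals do not overlap: 0 minutes

0


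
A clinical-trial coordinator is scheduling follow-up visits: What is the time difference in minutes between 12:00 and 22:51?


Start time: 12:00 = 720 minutes from midnight
End time: 22:51 = 1371 minutes from midnight
Difference: 1371 - 720 = 651 minutes
That is 10 hours and 51 minutes

651


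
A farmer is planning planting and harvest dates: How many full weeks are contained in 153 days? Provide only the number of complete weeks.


Total days: 153
Days per week: 7
Division: 153 / 7 = 21 remainder 6
Complete weeks: 21
Remaining days: 6

21


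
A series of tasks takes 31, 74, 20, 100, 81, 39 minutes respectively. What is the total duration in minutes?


Durations: 31, 74, 20, 100, 81, 39
Running sum: 31
+ 74 = 105
+ 20 = 125
+ 100 = 225
+ 81 = 306
+ 39 = 345
Total duration: 345 minutes
That is 5 hours and 45 minutes

345


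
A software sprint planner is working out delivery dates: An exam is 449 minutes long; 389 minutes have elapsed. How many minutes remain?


Total budget: 449 minutes
Time used: 389 minutes
Remaining: 449 - 389 = 60 minutes
Percent used: 86.6%
Percent remaining: 13.4%

60


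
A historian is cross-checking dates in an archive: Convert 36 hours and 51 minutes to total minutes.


Hours: 36
Extra minutes: 51
Minutes per hour: 60
Hours to minutes: 36 x 60 = 2160
Total: 2160 + 51 = 2211

2211


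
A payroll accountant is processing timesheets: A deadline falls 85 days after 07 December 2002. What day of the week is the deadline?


Start: 2002-12-07 (Saturday)
Step 1 - find target date: add 85 days
  2002-12-07 + 85 days = 2003-03-02
Step 2 - day of week:
  85 mod 7 = 1
  Saturday + 1 days -> Sunday
Result: Sunday (2003-03-02)

Sunday


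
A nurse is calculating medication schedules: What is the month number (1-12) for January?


Calendar month order:
1. January <--
2. February
January is month number 1

1


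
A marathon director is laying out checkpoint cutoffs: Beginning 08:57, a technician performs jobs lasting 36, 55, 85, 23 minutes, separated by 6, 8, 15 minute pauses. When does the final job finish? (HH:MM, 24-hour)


Start: 08:57 = 537 min from midnight
  after task 1 (36 min): 09:33
  after break (6 min): 09:39
  after task 2 (55 min): 10:34
  after break (8 min): 10:42
  after task 3 (85 min): 12:07
  after break (15 min): 12:22
  after task 4 (23 min): 12:45
Total elapsed: 228 minutes
End time: 12:45

12:45


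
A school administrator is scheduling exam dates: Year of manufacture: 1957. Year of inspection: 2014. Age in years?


Birth year: 1957
Current year: 2014
Age = current year - birth year
Age = 2014 - 1957 = 57

57


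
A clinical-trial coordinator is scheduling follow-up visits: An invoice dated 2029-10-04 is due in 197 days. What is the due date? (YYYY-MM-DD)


Start: 2029-10-04
Adding 197 days
Days remaining in October: 27
After October: 170 days still to add
November 2029: 30 days, 140 remaining
December 2029: 31 days, 109 remaining
January 2030: 31 days, 78 remaining
February 2030: 28 days, 50 remaining
Result: 2030-04-19

2030-04-19


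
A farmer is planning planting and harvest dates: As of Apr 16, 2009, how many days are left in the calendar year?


Start: April 16, 2009
End: December 31, 2009
Days left in April: 14
May: 31
June: 30
July: 31
August: 31
... plus remaining months
Sum of remaining months: 245
Total: 14 + 245 = 259

259


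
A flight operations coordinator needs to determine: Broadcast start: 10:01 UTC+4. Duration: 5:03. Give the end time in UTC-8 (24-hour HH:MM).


Start: 10:01 in UTC+4
Step 1 - add duration:
  minutes: 1 + 3 = 4
  hours: 10 + 5 + 0 = 15
  end in UTC+4: 15:04
Step 2 - convert UTC+4 -> UTC-8:
  offset difference: -8 - (4) = -12 hours
  15 + (-12) = 3 -> mod 24 = 3
Result: 03:04 in UTC-8

03:04


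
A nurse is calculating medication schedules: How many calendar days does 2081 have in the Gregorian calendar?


Year: 2081
Check leap year rules:
Divisible by 4? No
2081 is not a leap year
Days: 365

365


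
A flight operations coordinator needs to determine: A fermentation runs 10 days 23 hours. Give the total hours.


Days: 10
Extra hours: 23
Hours per day: 24
Days to hours: 10 x 24 = 240
Total: 240 + 23 = 263

263


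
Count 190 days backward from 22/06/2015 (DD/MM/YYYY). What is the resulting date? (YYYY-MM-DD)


Start: 2015-06-22
Subtracting 190 days
Days already passed in June: 22
After going back through June: 168 more days to subtract
May 2015: 31 days, 137 remaining
April 2015: 30 days, 107 remaining
March 2015: 31 days, 76 remaining
February 2015: 28 days, 48 remaining
Result: 2014-12-14

2014-12-14


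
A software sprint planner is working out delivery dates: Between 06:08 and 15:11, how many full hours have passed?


Start: 06:08
End: 15:11
Hour difference: 15 - 6 = 9 hours
Minute difference: 11 - 8 = 3 minutes
Total minutes: 543
Complete hours: 543 / 60 = 9 (remainder 3)

9


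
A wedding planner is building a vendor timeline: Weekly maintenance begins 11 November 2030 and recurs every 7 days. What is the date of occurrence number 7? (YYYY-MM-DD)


First occurrence: 2030-11-11 (occurrence 1)
Each occurrence is 7 days after the previous.
Occurrence 7 is 6 weeks after the first.
6 weeks = 42 days
2030-11-11 + 42 days = 2030-12-23

2030-12-23


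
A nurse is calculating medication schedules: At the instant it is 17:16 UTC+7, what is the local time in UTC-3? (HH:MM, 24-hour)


Local time: 17:16 at UTC+7 (offset 7h)
Target zone: UTC-3 (offset -3h)
Difference: -3 - (7) = -10 hours
Calculation: 17 + (-10) = 7
Result: 07:16

07:16


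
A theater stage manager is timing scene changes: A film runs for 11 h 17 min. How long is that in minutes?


Hours: 11
Minutes: 17
Convert hours to minutes: 11 x 60 = 660
Add remaining minutes: 660 + 17 = 677

677


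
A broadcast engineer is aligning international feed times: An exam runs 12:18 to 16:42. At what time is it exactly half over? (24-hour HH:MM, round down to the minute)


Start time: 12:18 = 738 minutes from midnight
End time: 16:42 = 1002 minutes from midnight
Sum: 738 + 1002 = 1740
Midpoint: 1740 / 2 = 870 minutes
Convert: 870 / 60 = 14 hours, 30 minutes
Result: 14:30

14:30


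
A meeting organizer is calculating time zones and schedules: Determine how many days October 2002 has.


Month: October
Year: 2002
October is a 31-day month
Total: 31 days

31


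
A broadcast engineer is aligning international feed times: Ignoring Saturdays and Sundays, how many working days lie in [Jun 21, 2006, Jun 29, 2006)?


Start: 2006-06-21 (Wednesday)
End (exclusive): 2006-06-29 (Thursday)
Total calendar days: 8
Full weeks: 8 // 7 = 1 -> 5 weekdays
Remaining 1 days starting on Wednesday:
  Wed(w) -> 1 weekdays
Total business days: 5 + 1 = 6

6


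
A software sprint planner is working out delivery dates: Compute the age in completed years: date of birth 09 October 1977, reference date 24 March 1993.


Birth: 1977-10-09
Reference: 1993-03-24
Year difference: 1993 - 1977 = 16
Has birthday (10-09) occurred by 03-24? No
Birthday not yet reached this year -> subtract 1
Age in full years: 15

15


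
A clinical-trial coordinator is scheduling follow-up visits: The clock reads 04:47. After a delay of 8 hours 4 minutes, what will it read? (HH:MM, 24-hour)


Start time: 04:47
Adding: 8 hours 4 minutes
Minutes: 47 + 4 = 51
Hours: 4 + 8 + 0 = 12
Result: 12:51

12:51


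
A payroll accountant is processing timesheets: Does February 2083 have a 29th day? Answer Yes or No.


Year: 2083
Divisible by 4? 2083 / 4 = 520.75 -> No
Not divisible by 4, so NOT a leap year

No


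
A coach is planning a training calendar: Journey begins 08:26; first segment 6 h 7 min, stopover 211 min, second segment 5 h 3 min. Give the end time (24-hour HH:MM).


Depart: 08:26
Leg 1: +367 min -> 14:33
Layover: +211 min -> 18:04
Leg 2: +303 min -> 23:07
Total travel: 881 minutes = 14h 41m
Arrival: 23:07

23:07


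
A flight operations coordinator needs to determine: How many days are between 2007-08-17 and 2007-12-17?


Start date: 2007-08-17
End date: 2007-12-17
Aug 2007: +15 days
Sep 2007: +30 days
Oct 2007: +31 days
Nov 2007: +30 days
Dec 2007: +16 days
Total: 122 days

122


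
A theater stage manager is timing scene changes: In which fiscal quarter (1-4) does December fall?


Month: December (month 12)
Q1: January-March (months 1-3)
Q2: April-June (months 4-6)
Q3: July-September (months 7-9)
Q4: October-December (months 10-12)
Month 12 falls in Q4

4


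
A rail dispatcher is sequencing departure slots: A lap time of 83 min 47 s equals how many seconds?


Minutes: 83
Seconds: 47
Convert minutes to seconds: 83 x 60 = 4980
Add remaining seconds: 4980 + 47 = 5027

5027


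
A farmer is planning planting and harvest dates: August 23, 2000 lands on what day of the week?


Date: 2000-08-23
January 1, 2000 is a Saturday
Day of year: 236
Offset from Jan 1: 235 days
235 mod 7 = 4
Result: Wednesday

Wednesday


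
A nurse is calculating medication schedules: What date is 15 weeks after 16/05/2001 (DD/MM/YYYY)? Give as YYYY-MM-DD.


Start: 2001-05-16
Weeks to add: 15
Convert to days: 15 x 7 = 105 days
Add 105 days to 2001-05-16
Result: 2001-08-29

2001-08-29


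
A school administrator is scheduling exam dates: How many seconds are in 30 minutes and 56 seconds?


Minutes: 30
Extra seconds: 56
Seconds per minute: 60
Minutes to seconds: 30 x 60 = 1800
Total: 1800 + 56 = 1856

1856


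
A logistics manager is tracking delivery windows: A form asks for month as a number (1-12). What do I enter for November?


Calendar month order:
10. October
11. November <--
12. December
November is month number 11

11


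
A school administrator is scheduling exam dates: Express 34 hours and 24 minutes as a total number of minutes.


Hours: 34
Extra minutes: 24
Minutes per hour: 60
Hours to minutes: 34 x 60 = 2040
Total: 2040 + 24 = 2064

2064


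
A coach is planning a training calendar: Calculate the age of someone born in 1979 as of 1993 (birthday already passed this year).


Birth year: 1979
Current year: 1993
Age = current year - birth year
Age = 1993 - 1979 = 14

14


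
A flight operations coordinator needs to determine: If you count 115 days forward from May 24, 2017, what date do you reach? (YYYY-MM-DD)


Start: 2017-05-24
Adding 115 days
Days remaining in May: 7
After May: 108 days still to add
June 2017: 30 days, 78 remaining
July 2017: 31 days, 47 remaining
August 2017: 31 days, 16 remaining
September 2017 has 30 days, need 16
Result: 2017-09-16

2017-09-16


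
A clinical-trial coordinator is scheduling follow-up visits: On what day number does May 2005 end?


Month: May
Year: 2005
May is a 31-day month
Total: 31 days

31


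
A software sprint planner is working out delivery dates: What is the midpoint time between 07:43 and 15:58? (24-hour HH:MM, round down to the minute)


Start time: 07:43 = 463 minutes from midnight
End time: 15:58 = 958 minutes from midnight
Sum: 463 + 958 = 1421
Midpoint: 1421 / 2 = 710 minutes
Convert: 710 / 60 = 11 hours, 50 minutes
Result: 11:50

11:50


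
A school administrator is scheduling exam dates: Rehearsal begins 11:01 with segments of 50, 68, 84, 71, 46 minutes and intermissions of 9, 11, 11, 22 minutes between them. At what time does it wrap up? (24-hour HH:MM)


Start: 11:01 = 661 min from midnight
  after task 1 (50 min): 11:51
  after break (9 min): 12:00
  after task 2 (68 min): 13:08
  after break (11 min): 13:19
  after task 3 (84 min): 14:43
  after break (11 min): 14:54
  after task 4 (71 min): 16:05
  after break (22 min): 16:27
  after task 5 (46 min): 17:13
Total elapsed: 372 minutes
End time: 17:13

17:13


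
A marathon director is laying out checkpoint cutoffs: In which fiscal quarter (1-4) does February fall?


Month: February (month 2)
Q1: January-March (months 1-3)
Q2: April-June (months 4-6)
Q3: July-September (months 7-9)
Q4: October-December (months 10-12)
Month 2 falls in Q1

1


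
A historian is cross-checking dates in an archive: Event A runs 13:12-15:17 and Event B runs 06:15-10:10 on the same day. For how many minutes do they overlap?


Interval A: [792, 917] minutes from midnight
Interval B: [375, 610] minutes from midnight
Overlap start = max(792, 375) = 792
Overlap end = min(917, 610) = 610
End <= start, so the intervals do not overlap: 0 minutes

0


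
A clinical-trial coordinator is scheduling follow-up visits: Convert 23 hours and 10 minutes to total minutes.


Hours: 23
Minutes: 10
Convert hours to minutes: 23 x 60 = 1380
Add remaining minutes: 1380 + 10 = 1390

1390


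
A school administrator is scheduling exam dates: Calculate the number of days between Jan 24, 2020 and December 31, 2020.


Start: January 24, 2020
End: December 31, 2020
Days left in January: 7
February: 29
March: 31
April: 30
May: 31
... plus remaining months
Sum of remaining months: 335
Total: 7 + 335 = 342

342


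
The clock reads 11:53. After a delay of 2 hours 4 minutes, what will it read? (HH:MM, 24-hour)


Start time: 11:53
Adding: 2 hours 4 minutes
Minutes: 53 + 4 = 57
Hours: 11 + 2 + 0 = 13
Result: 13:57

13:57


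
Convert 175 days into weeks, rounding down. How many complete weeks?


Total days: 175
Days per week: 7
Division: 175 / 7 = 25 remainder 0
Complete weeks: 25
Remaining days: 0

25


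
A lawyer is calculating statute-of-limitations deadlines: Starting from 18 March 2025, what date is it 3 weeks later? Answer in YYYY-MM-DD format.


Start: 2025-03-18
Weeks to add: 3
Convert to days: 3 x 7 = 21 days
Add 21 days to 2025-03-18
Result: 2025-04-08

2025-04-08


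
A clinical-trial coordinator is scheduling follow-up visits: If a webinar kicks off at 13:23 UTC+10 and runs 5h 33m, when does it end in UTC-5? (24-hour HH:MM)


Start: 13:23 in UTC+10
Step 1 - add duration:
  minutes: 23 + 33 = 56
  hours: 13 + 5 + 0 = 18
  end in UTC+10: 18:56
Step 2 - convert UTC+10 -> UTC-5:
  offset difference: -5 - (10) = -15 hours
  18 + (-15) = 3 -> mod 24 = 3
Result: 03:56 in UTC-5

03:56


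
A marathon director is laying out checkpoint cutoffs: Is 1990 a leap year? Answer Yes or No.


Year: 1990
Divisible by 4? 1990 / 4 = 497.5 -> No
Not divisible by 4, so NOT a leap year

No


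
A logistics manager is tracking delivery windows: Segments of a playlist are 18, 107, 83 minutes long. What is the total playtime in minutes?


Durations: 18, 107, 83
Running sum: 18
+ 107 = 125
+ 83 = 208
Total duration: 208 minutes
That is 3 hours and 28 minutes

208


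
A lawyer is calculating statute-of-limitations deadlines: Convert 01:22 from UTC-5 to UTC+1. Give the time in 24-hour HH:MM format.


Local time: 01:22 at UTC-5 (offset -5h)
Target zone: UTC+1 (offset 1h)
Difference: 1 - (-5) = 6 hours
Calculation: 1 + (6) = 7
Result: 07:22

07:22


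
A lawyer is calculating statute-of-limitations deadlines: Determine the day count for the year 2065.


Year: 2065
Check leap year rules:
Divisible by 4? No
2065 is not a leap year
Days: 365

365


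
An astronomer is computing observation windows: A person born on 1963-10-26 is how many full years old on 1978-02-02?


Birth: 1963-10-26
Reference: 1978-02-02
Year difference: 1978 - 1963 = 15
Has birthday (10-26) occurred by 02-02? No
Birthday not yet reached this year -> subtract 1
Age in full years: 14

14


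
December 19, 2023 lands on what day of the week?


Date: 2023-12-19
January 1, 2023 is a Sunday
Day of year: 353
Offset from Jan 1: 352 days
352 mod 7 = 2
Result: Tuesday

Tuesday


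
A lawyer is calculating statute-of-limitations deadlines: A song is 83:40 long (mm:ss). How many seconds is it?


Minutes: 83
Extra seconds: 40
Seconds per minute: 60
Minutes to seconds: 83 x 60 = 4980
Total: 4980 + 40 = 5020

5020


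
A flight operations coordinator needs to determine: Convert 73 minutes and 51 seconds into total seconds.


Minutes: 73
Seconds: 51
Convert minutes to seconds: 73 x 60 = 4380
Add remaining seconds: 4380 + 51 = 4431

4431


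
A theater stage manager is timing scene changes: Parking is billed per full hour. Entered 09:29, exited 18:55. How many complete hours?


Start: 09:29
End: 18:55
Hour difference: 18 - 9 = 9 hours
Minute difference: 55 - 29 = 26 minutes
Total minutes: 566
Complete hours: 566 / 60 = 9 (remainder 26)

9


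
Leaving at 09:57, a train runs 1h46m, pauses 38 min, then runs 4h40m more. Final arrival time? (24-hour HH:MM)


Depart: 09:57
Leg 1: +106 min -> 11:43
Layover: +38 min -> 12:21
Leg 2: +280 min -> 17:01
Total travel: 424 minutes = 7h 4m
Arrival: 17:01

17:01


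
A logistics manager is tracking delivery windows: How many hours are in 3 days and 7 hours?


Days: 3
Extra hours: 7
Hours per day: 24
Days to hours: 3 x 24 = 72
Total: 72 + 7 = 79

79


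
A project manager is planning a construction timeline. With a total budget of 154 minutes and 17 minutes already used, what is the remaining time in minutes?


Total budget: 154 minutes
Time used: 17 minutes
Remaining: 154 - 17 = 137 minutes
Percent used: 11.0%
Percent remaining: 89.0%

137


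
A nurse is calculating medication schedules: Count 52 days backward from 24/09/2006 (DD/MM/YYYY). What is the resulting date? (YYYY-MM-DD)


Start: 2006-09-24
Subtracting 52 days
Days already passed in September: 24
After going back through September: 28 more days to subtract
August 2006 has 31 days, need 28
Result: 2006-08-03

2006-08-03


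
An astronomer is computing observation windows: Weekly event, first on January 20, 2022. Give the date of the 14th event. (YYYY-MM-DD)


First occurrence: 2022-01-20 (occurrence 1)
Each occurrence is 7 days after the previous.
Occurrence 14 is 13 weeks after the first.
13 weeks = 91 days
2022-01-20 + 91 days = 2022-04-21

2022-04-21


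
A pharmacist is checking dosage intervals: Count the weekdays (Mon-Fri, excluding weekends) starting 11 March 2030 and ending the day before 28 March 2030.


Start: 2030-03-11 (Monday)
End (exclusive): 2030-03-28 (Thursday)
Total calendar days: 17
Full weeks: 17 // 7 = 2 -> 10 weekdays
Remaining 3 days starting on Monday:
  Mon(w), Tue(w), Wed(w) -> 3 weekdays
Total business days: 10 + 3 = 13

13


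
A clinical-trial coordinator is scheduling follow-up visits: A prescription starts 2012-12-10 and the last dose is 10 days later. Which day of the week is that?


Start: 2012-12-10 (Monday)
Step 1 - find target date: add 10 days
  2012-12-10 + 10 days = 2012-12-20
Step 2 - day of week:
  10 mod 7 = 3
  Monday + 3 days -> Thursday
Result: Thursday (2012-12-20)

Thursday


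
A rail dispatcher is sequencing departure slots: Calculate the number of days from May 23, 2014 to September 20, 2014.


Start date: 2014-05-23
End date: 2014-09-20
May 2014: +9 days
Jun 2014: +30 days
Jul 2014: +31 days
Aug 2014: +31 days
Sep 2014: +19 days
Total: 120 days

120


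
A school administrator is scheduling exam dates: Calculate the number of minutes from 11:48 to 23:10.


Start time: 11:48 = 708 minutes from midnight
End time: 23:10 = 1390 minutes from midnight
Difference: 1390 - 708 = 682 minutes
That is 11 hours and 22 minutes

682


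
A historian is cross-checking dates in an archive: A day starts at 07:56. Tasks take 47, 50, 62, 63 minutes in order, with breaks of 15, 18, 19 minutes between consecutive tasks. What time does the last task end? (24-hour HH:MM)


Start: 07:56 = 476 min from midnight
  after task 1 (47 min): 08:43
  after break (15 min): 08:58
  after task 2 (50 min): 09:48
  after break (18 min): 10:06
  after task 3 (62 min): 11:08
  after break (19 min): 11:27
  after task 4 (63 min): 12:30
Total elapsed: 274 minutes
End time: 12:30

12:30


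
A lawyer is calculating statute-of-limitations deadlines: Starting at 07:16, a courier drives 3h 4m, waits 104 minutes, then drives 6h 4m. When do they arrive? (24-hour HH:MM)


Depart: 07:16
Leg 1: +184 min -> 10:20
Layover: +104 min -> 12:04
Leg 2: +364 min -> 18:08
Total travel: 652 minutes = 10h 52m
Arrival: 18:08

18:08


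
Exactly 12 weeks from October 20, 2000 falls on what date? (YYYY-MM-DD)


Start: 2000-10-20
Weeks to add: 12
Convert to days: 12 x 7 = 84 days
Add 84 days to 2000-10-20
Result: 2001-01-12

2001-01-12


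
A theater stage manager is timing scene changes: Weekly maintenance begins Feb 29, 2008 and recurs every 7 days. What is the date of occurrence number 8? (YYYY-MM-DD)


First occurrence: 2008-02-29 (occurrence 1)
Each occurrence is 7 days after the previous.
Occurrence 8 is 7 weeks after the first.
7 weeks = 49 days
2008-02-29 + 49 days = 2008-04-18

2008-04-18


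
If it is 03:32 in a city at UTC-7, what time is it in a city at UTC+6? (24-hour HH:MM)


Local time: 03:32 at UTC-7 (offset -7h)
Target zone: UTC+6 (offset 6h)
Difference: 6 - (-7) = 13 hours
Calculation: 3 + (13) = 16
Result: 16:32

16:32


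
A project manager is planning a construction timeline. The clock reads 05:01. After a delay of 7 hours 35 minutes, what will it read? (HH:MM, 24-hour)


Start time: 05:01
Adding: 7 hours 35 minutes
Minutes: 1 + 35 = 36
Hours: 5 + 7 + 0 = 12
Result: 12:36

12:36


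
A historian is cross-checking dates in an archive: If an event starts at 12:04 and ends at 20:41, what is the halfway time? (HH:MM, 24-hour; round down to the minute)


Start time: 12:04 = 724 minutes from midnight
End time: 20:41 = 1241 minutes from midnight
Sum: 724 + 1241 = 1965
Midpoint: 1965 / 2 = 982 minutes
Convert: 982 / 60 = 16 hours, 22 minutes
Result: 16:22

16:22


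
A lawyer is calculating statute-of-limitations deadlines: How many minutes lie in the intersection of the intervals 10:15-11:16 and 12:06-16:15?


Interval A: [615, 676] minutes from midnight
Interval B: [726, 975] minutes from midnight
Overlap start = max(615, 726) = 726
Overlap end = min(676, 975) = 676
End <= start, so the intervals do not overlap: 0 minutes

0


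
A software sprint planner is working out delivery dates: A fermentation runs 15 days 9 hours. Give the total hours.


Days: 15
Extra hours: 9
Hours per day: 24
Days to hours: 15 x 24 = 360
Total: 360 + 9 = 369

369


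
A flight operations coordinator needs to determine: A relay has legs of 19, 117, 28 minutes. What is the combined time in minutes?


Durations: 19, 117, 28
Running sum: 19
+ 117 = 136
+ 28 = 164
Total duration: 164 minutes
That is 2 hours and 44 minutes

164


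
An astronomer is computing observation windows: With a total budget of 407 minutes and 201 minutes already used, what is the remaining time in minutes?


Total budget: 407 minutes
Time used: 201 minutes
Remaining: 407 - 201 = 206 minutes
Percent used: 49.4%
Percent remaining: 50.6%

206


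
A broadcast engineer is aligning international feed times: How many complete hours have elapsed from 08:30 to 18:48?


Start: 08:30
End: 18:48
Hour difference: 18 - 8 = 10 hours
Minute difference: 48 - 30 = 18 minutes
Total minutes: 618
Complete hours: 618 / 60 = 10 (remainder 18)

10


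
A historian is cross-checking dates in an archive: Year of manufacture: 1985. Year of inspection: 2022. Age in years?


Birth year: 1985
Current year: 2022
Age = current year - birth year
Age = 2022 - 1985 = 37

37


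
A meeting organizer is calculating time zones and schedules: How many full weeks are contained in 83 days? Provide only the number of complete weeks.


Total days: 83
Days per week: 7
Division: 83 / 7 = 11 remainder 6
Complete weeks: 11
Remaining days: 6

11


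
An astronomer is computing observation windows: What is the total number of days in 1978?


Year: 1978
Check leap year rules:
Divisible by 4? No
1978 is not a leap year
Days: 365

365


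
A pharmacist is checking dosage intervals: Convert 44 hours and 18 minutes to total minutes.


Hours: 44
Minutes: 18
Convert hours to minutes: 44 x 60 = 2640
Add remaining minutes: 2640 + 18 = 2658

2658


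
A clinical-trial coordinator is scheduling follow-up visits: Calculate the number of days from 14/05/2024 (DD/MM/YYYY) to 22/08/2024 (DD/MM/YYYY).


Start date: 2024-05-14
End date: 2024-08-22
May 2024: +18 days
Jun 2024: +30 days
Jul 2024: +31 days
Aug 2024: +21 days
Total: 100 days

100


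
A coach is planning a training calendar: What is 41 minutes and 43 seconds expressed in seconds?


Minutes: 41
Extra seconds: 43
Seconds per minute: 60
Minutes to seconds: 41 x 60 = 2460
Total: 2460 + 43 = 2503

2503


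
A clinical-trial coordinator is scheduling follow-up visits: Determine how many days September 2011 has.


Month: September
Year: 2011
September is a 30-day month
Total: 30 days

30


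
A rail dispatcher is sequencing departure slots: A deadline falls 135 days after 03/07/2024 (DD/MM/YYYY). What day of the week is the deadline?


Start: 2024-07-03 (Wednesday)
Step 1 - find target date: add 135 days
  2024-07-03 + 135 days = 2024-11-15
Step 2 - day of week:
  135 mod 7 = 2
  Wednesday + 2 days -> Friday
Result: Friday (2024-11-15)

Friday


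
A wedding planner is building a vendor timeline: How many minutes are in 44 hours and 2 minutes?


Hours: 44
Extra minutes: 2
Minutes per hour: 60
Hours to minutes: 44 x 60 = 2640
Total: 2640 + 2 = 2642

2642


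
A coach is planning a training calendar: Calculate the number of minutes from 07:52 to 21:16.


Start time: 07:52 = 472 minutes from midnight
End time: 21:16 = 1276 minutes from midnight
Difference: 1276 - 472 = 804 minutes
That is 13 hours and 24 minutes

804


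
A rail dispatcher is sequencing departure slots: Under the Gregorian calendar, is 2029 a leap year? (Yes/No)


Year: 2029
Divisible by 4? 2029 / 4 = 507.25 -> No
Not divisible by 4, so NOT a leap year

No


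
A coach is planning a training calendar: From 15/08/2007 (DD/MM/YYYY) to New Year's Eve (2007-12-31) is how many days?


Start: August 15, 2007
End: December 31, 2007
Days left in August: 16
September: 30
October: 31
November: 30
December: 31
Sum of remaining months: 122
Total: 16 + 122 = 138

138


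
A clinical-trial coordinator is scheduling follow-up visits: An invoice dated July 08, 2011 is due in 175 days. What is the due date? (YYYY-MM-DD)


Start: 2011-07-08
Adding 175 days
Days remaining in July: 23
After July: 152 days still to add
August 2011: 31 days, 121 remaining
September 2011: 30 days, 91 remaining
October 2011: 31 days, 60 remaining
November 2011: 30 days, 30 remaining
Result: 2011-12-30

2011-12-30


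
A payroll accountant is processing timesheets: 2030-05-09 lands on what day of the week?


Date: 2030-05-09
January 1, 2030 is a Tuesday
Day of year: 129
Offset from Jan 1: 128 days
128 mod 7 = 2
Result: Thursday

Thursday


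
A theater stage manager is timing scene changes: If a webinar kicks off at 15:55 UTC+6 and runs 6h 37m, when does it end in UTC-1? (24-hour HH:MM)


Start: 15:55 in UTC+6
Step 1 - add duration:
  minutes: 55 + 37 = 92 (carry 1h)
  hours: 15 + 6 + 1 = 22
  end in UTC+6: 22:32
Step 2 - convert UTC+6 -> UTC-1:
  offset difference: -1 - (6) = -7 hours
  22 + (-7) = 15 -> mod 24 = 15
Result: 15:32 in UTC-1

15:32


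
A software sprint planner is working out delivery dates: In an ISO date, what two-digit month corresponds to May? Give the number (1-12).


Calendar month order:
4. April
5. May <--
6. June
May is month number 5

5


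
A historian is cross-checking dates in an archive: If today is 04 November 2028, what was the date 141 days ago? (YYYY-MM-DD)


Start: 2028-11-04
Subtracting 141 days
Days already passed in November: 4
After going back through November: 137 more days to subtract
October 2028: 31 days, 106 remaining
September 2028: 30 days, 76 remaining
August 2028: 31 days, 45 remaining
July 2028: 31 days, 14 remaining
Result: 2028-06-16

2028-06-16


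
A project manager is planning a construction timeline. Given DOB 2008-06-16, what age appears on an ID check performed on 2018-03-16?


Birth: 2008-06-16
Reference: 2018-03-16
Year difference: 2018 - 2008 = 10
Has birthday (06-16) occurred by 03-16? No
Birthday not yet reached this year -> subtract 1
Age in full years: 9

9


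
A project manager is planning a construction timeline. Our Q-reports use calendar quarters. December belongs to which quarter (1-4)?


Month: December (month 12)
Q1: January-March (months 1-3)
Q2: April-June (months 4-6)
Q3: July-September (months 7-9)
Q4: October-December (months 10-12)
Month 12 falls in Q4

4


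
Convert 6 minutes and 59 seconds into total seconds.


Minutes: 6
Seconds: 59
Convert minutes to seconds: 6 x 60 = 360
Add remaining seconds: 360 + 59 = 419

419


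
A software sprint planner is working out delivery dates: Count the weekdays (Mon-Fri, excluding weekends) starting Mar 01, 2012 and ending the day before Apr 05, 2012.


Start: 2012-03-01 (Thursday)
End (exclusive): 2012-04-05 (Thursday)
Total calendar days: 35
Full weeks: 35 // 7 = 5 -> 25 weekdays
Remaining 0 days starting on Thursday:
Total business days: 25 + 0 = 25

25


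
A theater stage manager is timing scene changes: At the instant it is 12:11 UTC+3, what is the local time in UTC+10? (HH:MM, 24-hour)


Local time: 12:11 at UTC+3 (offset 3h)
Target zone: UTC+10 (offset 10h)
Difference: 10 - (3) = 7 hours
Calculation: 12 + (7) = 19
Result: 19:11

19:11


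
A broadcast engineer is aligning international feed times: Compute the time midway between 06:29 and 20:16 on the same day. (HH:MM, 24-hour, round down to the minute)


Start time: 06:29 = 389 minutes from midnight
End time: 20:16 = 1216 minutes from midnight
Sum: 389 + 1216 = 1605
Midpoint: 1605 / 2 = 802 minutes
Convert: 802 / 60 = 13 hours, 22 minutes
Result: 13:22

13:22


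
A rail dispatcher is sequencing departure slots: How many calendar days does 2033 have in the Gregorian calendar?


Year: 2033
Check leap year rules:
Divisible by 4? No
2033 is not a leap year
Days: 365

365


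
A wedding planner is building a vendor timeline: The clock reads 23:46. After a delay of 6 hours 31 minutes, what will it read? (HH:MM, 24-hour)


Start time: 23:46
Adding: 6 hours 31 minutes
Minutes: 46 + 31 = 77
Minute overflow: 77 >= 60, so carry 1 hour, minutes = 17
Hours: 23 + 6 + 1 = 30
Hour wraparound: 30 mod 24 = 6
Result: 06:17

06:17


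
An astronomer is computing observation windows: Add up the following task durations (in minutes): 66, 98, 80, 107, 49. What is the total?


Durations: 66, 98, 80, 107, 49
Running sum: 66
+ 98 = 164
+ 80 = 244
+ 107 = 351
+ 49 = 400
Total duration: 400 minutes
That is 6 hours and 40 minutes

400


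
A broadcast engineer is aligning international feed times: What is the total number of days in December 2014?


Month: December
Year: 2014
December is a 31-day month
Total: 31 days

31


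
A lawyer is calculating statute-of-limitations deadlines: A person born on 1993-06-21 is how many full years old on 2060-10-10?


Birth: 1993-06-21
Reference: 2060-10-10
Year difference: 2060 - 1993 = 67
Has birthday (06-21) occurred by 10-10? Yes
Age in full years: 67

67


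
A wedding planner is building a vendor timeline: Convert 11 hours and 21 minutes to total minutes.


Hours: 11
Minutes: 21
Convert hours to minutes: 11 x 60 = 660
Add remaining minutes: 660 + 21 = 681

681


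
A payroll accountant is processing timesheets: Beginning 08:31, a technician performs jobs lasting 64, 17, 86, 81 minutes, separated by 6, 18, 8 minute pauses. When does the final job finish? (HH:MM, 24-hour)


Start: 08:31 = 511 min from midnight
  after task 1 (64 min): 09:35
  after break (6 min): 09:41
  after task 2 (17 min): 09:58
  after break (18 min): 10:16
  after task 3 (86 min): 11:42
  after break (8 min): 11:50
  after task 4 (81 min): 13:11
Total elapsed: 280 minutes
End time: 13:11

13:11


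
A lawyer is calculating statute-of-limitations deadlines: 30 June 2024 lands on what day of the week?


Date: 2024-06-30
January 1, 2024 is a Monday
Day of year: 182
Offset from Jan 1: 181 days
181 mod 7 = 6
Result: Sunday

Sunday


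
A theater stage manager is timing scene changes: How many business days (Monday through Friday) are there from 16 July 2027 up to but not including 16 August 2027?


Start: 2027-07-16 (Friday)
End (exclusive): 2027-08-16 (Monday)
Total calendar days: 31
Full weeks: 31 // 7 = 4 -> 20 weekdays
Remaining 3 days starting on Friday:
  Fri(w), Sat(-), Sun(-) -> 1 weekdays
Total business days: 20 + 1 = 21

21


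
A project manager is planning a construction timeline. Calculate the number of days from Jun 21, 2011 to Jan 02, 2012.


Start date: 2011-06-21
End date: 2012-01-02
Jun 2011: +10 days
Jul 2011: +31 days
Aug 2011: +31 days
... (5 more months)
Total: 195 days

195


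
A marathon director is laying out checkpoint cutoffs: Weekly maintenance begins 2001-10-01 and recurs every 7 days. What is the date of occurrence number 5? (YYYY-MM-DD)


First occurrence: 2001-10-01 (occurrence 1)
Each occurrence is 7 days after the previous.
Occurrence 5 is 4 weeks after the first.
4 weeks = 28 days
2001-10-01 + 28 days = 2001-10-29

2001-10-29


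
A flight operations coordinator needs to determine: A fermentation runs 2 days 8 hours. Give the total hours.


Days: 2
Extra hours: 8
Hours per day: 24
Days to hours: 2 x 24 = 48
Total: 48 + 8 = 56

56


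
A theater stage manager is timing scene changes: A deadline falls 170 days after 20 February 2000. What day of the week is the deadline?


Start: 2000-02-20 (Sunday)
Step 1 - find target date: add 170 days
  2000-02-20 + 170 days = 2000-08-08
Step 2 - day of week:
  170 mod 7 = 2
  Sunday + 2 days -> Tuesday
Result: Tuesday (2000-08-08)

Tuesday


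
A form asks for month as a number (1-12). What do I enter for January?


Calendar month order:
1. January <--
2. February
January is month number 1

1


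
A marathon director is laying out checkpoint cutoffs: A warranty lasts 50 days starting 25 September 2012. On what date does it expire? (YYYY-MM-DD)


Start: 2012-09-25
Adding 50 days
Days remaining in September: 5
After September: 45 days still to add
October 2012: 31 days, 14 remaining
November 2012 has 30 days, need 14
Result: 2012-11-14

2012-11-14


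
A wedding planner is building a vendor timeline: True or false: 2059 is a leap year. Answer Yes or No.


Year: 2059
Divisible by 4? 2059 / 4 = 514.75 -> No
Not divisible by 4, so NOT a leap year

No


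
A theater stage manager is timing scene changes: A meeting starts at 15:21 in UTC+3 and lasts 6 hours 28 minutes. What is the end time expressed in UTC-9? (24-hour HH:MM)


Start: 15:21 in UTC+3
Step 1 - add duration:
  minutes: 21 + 28 = 49
  hours: 15 + 6 + 0 = 21
  end in UTC+3: 21:49
Step 2 - convert UTC+3 -> UTC-9:
  offset difference: -9 - (3) = -12 hours
  21 + (-12) = 9 -> mod 24 = 9
Result: 09:49 in UTC-9

09:49


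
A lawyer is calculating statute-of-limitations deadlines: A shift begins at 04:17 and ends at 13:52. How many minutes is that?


Start time: 04:17 = 257 minutes from midnight
End time: 13:52 = 832 minutes from midnight
Difference: 832 - 257 = 575 minutes
That is 9 hours and 35 minutes

575


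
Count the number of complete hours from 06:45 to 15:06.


Start: 06:45
End: 15:06
Hour difference: 15 - 6 = 9 hours
Minute difference: 6 - 45 = -39 minutes
Total minutes: 501
Complete hours: 501 / 60 = 8 (remainder 21)

8


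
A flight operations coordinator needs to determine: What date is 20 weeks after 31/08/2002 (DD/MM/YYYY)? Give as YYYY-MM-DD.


Start: 2002-08-31
Weeks to add: 20
Convert to days: 20 x 7 = 140 days
Add 140 days to 2002-08-31
Result: 2003-01-18

2003-01-18


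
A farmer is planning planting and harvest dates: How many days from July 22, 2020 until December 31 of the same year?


Start: July 22, 2020
End: December 31, 2020
Days left in July: 9
August: 31
September: 30
October: 31
November: 30
... plus remaining months
Sum of remaining months: 153
Total: 9 + 153 = 162

162


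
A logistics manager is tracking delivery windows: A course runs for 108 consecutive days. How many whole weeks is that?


Total days: 108
Days per week: 7
Division: 108 / 7 = 15 remainder 3
Complete weeks: 15
Remaining days: 3

15


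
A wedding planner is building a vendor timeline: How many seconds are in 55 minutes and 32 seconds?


Minutes: 55
Seconds: 32
Convert minutes to seconds: 55 x 60 = 3300
Add remaining seconds: 3300 + 32 = 3332

3332


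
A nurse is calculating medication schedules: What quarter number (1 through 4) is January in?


Month: January (month 1)
Q1: January-March (months 1-3)
Q2: April-June (months 4-6)
Q3: July-September (months 7-9)
Q4: October-December (months 10-12)
Month 1 falls in Q1

1


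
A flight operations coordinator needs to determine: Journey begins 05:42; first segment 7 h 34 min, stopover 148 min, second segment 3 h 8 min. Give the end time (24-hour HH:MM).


Depart: 05:42
Leg 1: +454 min -> 13:16
Layover: +148 min -> 15:44
Leg 2: +188 min -> 18:52
Total travel: 790 minutes = 13h 10m
Arrival: 18:52

18:52


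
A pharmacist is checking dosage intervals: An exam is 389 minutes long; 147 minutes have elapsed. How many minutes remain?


Total budget: 389 minutes
Time used: 147 minutes
Remaining: 389 - 147 = 242 minutes
Percent used: 37.8%
Percent remaining: 62.2%

242


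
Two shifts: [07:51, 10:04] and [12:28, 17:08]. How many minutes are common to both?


Interval A: [471, 604] minutes from midnight
Interval B: [748, 1028] minutes from midnight
Overlap start = max(471, 748) = 748
Overlap end = min(604, 1028) = 604
End <= start, so the intervals do not overlap: 0 minutes

0


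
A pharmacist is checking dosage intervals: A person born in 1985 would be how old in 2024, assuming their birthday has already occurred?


Birth year: 1985
Current year: 2024
Age = current year - birth year
Age = 2024 - 1985 = 39

39


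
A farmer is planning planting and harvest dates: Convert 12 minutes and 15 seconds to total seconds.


Minutes: 12
Extra seconds: 15
Seconds per minute: 60
Minutes to seconds: 12 x 60 = 720
Total: 720 + 15 = 735

735


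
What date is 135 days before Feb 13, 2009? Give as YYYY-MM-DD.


Start: 2009-02-13
Subtracting 135 days
Days already passed in February: 13
After going back through February: 122 more days to subtract
January 2009: 31 days, 91 remaining
December 2008: 31 days, 60 remaining
November 2008: 30 days, 30 remaining
October 2008 has 31 days, need 30
Result: 2008-10-01

2008-10-01


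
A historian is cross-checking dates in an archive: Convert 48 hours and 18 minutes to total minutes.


Hours: 48
Extra minutes: 18
Minutes per hour: 60
Hours to minutes: 48 x 60 = 2880
Total: 2880 + 18 = 2898

2898


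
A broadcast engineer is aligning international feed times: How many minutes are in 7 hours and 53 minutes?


Hours: 7
Minutes: 53
Convert hours to minutes: 7 x 60 = 420
Add remaining minutes: 420 + 53 = 473

473


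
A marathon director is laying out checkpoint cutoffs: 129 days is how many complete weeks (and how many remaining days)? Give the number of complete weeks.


Total days: 129
Days per week: 7
Division: 129 / 7 = 18 remainder 3
Complete weeks: 18
Remaining days: 3

18


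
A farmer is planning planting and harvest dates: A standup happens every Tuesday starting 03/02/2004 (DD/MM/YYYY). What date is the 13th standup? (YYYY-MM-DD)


First occurrence: 2004-02-03 (occurrence 1)
Each occurrence is 7 days after the previous.
Occurrence 13 is 12 weeks after the first.
12 weeks = 84 days
2004-02-03 + 84 days = 2004-04-27

2004-04-27
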